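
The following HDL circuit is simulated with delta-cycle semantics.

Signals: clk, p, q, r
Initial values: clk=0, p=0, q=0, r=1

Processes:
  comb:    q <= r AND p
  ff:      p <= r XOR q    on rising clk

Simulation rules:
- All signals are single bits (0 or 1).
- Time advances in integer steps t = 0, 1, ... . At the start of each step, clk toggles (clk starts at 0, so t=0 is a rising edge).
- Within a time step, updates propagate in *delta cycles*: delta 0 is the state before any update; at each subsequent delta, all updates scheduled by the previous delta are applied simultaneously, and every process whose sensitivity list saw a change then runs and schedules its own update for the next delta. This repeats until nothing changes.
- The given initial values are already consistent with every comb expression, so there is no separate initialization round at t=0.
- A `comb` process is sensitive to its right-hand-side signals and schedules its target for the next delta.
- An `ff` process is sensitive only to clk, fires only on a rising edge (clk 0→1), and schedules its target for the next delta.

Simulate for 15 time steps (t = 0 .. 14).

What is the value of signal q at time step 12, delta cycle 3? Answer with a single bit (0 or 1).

t=0 Δ0: clk=0 r=1 q=0 p=0
  Δ1: clk:0→1
  Δ2: p:0→1
  Δ3: q:0→1
  (3Δ to stable)
t=1 Δ0: clk=1 r=1 q=1 p=1
  Δ1: clk:1→0
  (1Δ to stable)
t=2 Δ0: clk=0 r=1 q=1 p=1
  Δ1: clk:0→1
  Δ2: p:1→0
  Δ3: q:1→0
  (3Δ to stable)
t=3 Δ0: clk=1 r=1 q=0 p=0
  Δ1: clk:1→0
  (1Δ to stable)
t=4 Δ0: clk=0 r=1 q=0 p=0
  Δ1: clk:0→1
  Δ2: p:0→1
  Δ3: q:0→1
  (3Δ to stable)
t=5 Δ0: clk=1 r=1 q=1 p=1
  Δ1: clk:1→0
  (1Δ to stable)
t=6 Δ0: clk=0 r=1 q=1 p=1
  Δ1: clk:0→1
  Δ2: p:1→0
  Δ3: q:1→0
  (3Δ to stable)
t=7 Δ0: clk=1 r=1 q=0 p=0
  Δ1: clk:1→0
  (1Δ to stable)
t=8 Δ0: clk=0 r=1 q=0 p=0
  Δ1: clk:0→1
  Δ2: p:0→1
  Δ3: q:0→1
  (3Δ to stable)
t=9 Δ0: clk=1 r=1 q=1 p=1
  Δ1: clk:1→0
  (1Δ to stable)
t=10 Δ0: clk=0 r=1 q=1 p=1
  Δ1: clk:0→1
  Δ2: p:1→0
  Δ3: q:1→0
  (3Δ to stable)
t=11 Δ0: clk=1 r=1 q=0 p=0
  Δ1: clk:1→0
  (1Δ to stable)
t=12 Δ0: clk=0 r=1 q=0 p=0
  Δ1: clk:0→1
  Δ2: p:0→1
  Δ3: q:0→1
  (3Δ to stable)
t=13 Δ0: clk=1 r=1 q=1 p=1
  Δ1: clk:1→0
  (1Δ to stable)
t=14 Δ0: clk=0 r=1 q=1 p=1
  Δ1: clk:0→1
  Δ2: p:1→0
  Δ3: q:1→0
  (3Δ to stable)

1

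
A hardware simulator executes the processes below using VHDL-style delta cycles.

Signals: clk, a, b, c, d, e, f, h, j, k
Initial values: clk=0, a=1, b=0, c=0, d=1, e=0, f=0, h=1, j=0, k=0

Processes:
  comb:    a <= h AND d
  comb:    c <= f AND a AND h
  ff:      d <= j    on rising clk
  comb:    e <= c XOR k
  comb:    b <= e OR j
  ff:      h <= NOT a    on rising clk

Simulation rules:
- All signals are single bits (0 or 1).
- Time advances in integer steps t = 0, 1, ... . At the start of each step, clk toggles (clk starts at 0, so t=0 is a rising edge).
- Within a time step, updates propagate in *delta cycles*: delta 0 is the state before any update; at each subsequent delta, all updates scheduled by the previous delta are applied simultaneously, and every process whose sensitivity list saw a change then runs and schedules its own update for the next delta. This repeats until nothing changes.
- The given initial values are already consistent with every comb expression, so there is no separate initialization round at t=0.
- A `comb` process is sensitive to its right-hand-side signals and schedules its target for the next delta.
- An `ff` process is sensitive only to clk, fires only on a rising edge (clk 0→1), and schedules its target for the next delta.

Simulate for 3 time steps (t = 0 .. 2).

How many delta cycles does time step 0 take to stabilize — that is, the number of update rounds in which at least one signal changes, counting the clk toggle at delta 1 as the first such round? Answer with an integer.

3

t0.Δ0 b=0 c=0 j=0 h=1 k=0 a=1 e=0 f=0 d=1 clk=0
t0.Δ1 b=0 c=0 j=0 h=1 k=0 a=1 e=0 f=0 d=1 clk=1
t0.Δ2 b=0 c=0 j=0 h=0 k=0 a=1 e=0 f=0 d=0 clk=1
t0.Δ3 b=0 c=0 j=0 h=0 k=0 a=0 e=0 f=0 d=0 clk=1
t1.Δ0 b=0 c=0 j=0 h=0 k=0 a=0 e=0 f=0 d=0 clk=1
t1.Δ1 b=0 c=0 j=0 h=0 k=0 a=0 e=0 f=0 d=0 clk=0
t2.Δ0 b=0 c=0 j=0 h=0 k=0 a=0 e=0 f=0 d=0 clk=0
t2.Δ1 b=0 c=0 j=0 h=0 k=0 a=0 e=0 f=0 d=0 clk=1
t2.Δ2 b=0 c=0 j=0 h=1 k=0 a=0 e=0 f=0 d=0 clk=1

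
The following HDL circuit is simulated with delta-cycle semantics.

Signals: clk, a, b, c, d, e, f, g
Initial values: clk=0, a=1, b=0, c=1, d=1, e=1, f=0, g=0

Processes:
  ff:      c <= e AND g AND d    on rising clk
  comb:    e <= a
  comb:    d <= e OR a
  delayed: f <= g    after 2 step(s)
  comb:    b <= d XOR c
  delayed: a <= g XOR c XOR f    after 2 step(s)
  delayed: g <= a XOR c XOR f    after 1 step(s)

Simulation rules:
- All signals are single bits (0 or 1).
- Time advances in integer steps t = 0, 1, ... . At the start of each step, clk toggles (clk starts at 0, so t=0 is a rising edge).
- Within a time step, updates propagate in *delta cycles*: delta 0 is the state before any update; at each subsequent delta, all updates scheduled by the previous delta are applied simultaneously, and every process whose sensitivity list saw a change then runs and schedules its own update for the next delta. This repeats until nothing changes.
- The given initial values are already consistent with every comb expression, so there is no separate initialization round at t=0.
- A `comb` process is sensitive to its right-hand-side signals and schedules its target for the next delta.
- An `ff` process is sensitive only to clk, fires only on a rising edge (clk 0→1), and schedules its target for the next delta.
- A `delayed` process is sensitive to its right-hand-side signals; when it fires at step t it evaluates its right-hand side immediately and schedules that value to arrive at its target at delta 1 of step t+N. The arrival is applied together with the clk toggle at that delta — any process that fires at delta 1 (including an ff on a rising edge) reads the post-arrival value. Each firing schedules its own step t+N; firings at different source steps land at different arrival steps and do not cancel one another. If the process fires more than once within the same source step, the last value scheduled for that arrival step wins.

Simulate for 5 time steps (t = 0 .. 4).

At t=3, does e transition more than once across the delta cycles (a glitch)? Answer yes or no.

no

[bits: e,clk,d,b,c,g,f,a]
t=0: Δ0=10101001 Δ1=11101001 Δ2=11100001 Δ3=11110001 | 3Δ
t=1: Δ0=11110001 Δ1=10110101 | 1Δ
t=2: Δ0=10110101 Δ1=11110100 Δ2=01111100 Δ3=01001100 Δ4=01011100 | 4Δ
t=3: Δ0=01011100 Δ1=00011111 Δ2=10111111 Δ3=10101111 | 3Δ
t=4: Δ0=10101111 Δ1=11101110 Δ2=01101110 Δ3=01001110 Δ4=01011110 | 4Δ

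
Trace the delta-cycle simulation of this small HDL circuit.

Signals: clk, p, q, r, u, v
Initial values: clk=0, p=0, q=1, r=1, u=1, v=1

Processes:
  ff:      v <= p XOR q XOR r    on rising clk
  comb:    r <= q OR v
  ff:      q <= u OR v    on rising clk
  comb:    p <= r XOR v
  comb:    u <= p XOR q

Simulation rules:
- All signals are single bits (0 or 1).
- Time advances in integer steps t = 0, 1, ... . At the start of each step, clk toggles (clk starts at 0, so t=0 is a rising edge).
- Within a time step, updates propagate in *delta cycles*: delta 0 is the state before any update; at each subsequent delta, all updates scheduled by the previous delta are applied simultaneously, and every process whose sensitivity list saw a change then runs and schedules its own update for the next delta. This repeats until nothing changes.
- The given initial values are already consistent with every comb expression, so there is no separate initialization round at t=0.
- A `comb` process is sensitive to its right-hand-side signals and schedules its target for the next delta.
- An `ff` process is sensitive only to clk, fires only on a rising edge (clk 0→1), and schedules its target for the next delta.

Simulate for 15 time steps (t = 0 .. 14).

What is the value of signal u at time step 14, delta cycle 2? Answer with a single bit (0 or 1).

0

t0.Δ0 p=0 clk=0 u=1 r=1 v=1 q=1
t0.Δ1 p=0 clk=1 u=1 r=1 v=1 q=1
t0.Δ2 p=0 clk=1 u=1 r=1 v=0 q=1
t0.Δ3 p=1 clk=1 u=1 r=1 v=0 q=1
t0.Δ4 p=1 clk=1 u=0 r=1 v=0 q=1
t1.Δ0 p=1 clk=1 u=0 r=1 v=0 q=1
t1.Δ1 p=1 clk=0 u=0 r=1 v=0 q=1
t2.Δ0 p=1 clk=0 u=0 r=1 v=0 q=1
t2.Δ1 p=1 clk=1 u=0 r=1 v=0 q=1
t2.Δ2 p=1 clk=1 u=0 r=1 v=1 q=0
t2.Δ3 p=0 clk=1 u=1 r=1 v=1 q=0
t2.Δ4 p=0 clk=1 u=0 r=1 v=1 q=0
t3.Δ0 p=0 clk=1 u=0 r=1 v=1 q=0
t3.Δ1 p=0 clk=0 u=0 r=1 v=1 q=0
t4.Δ0 p=0 clk=0 u=0 r=1 v=1 q=0
t4.Δ1 p=0 clk=1 u=0 r=1 v=1 q=0
t4.Δ2 p=0 clk=1 u=0 r=1 v=1 q=1
t4.Δ3 p=0 clk=1 u=1 r=1 v=1 q=1
t5.Δ0 p=0 clk=1 u=1 r=1 v=1 q=1
t5.Δ1 p=0 clk=0 u=1 r=1 v=1 q=1
t6.Δ0 p=0 clk=0 u=1 r=1 v=1 q=1
t6.Δ1 p=0 clk=1 u=1 r=1 v=1 q=1
t6.Δ2 p=0 clk=1 u=1 r=1 v=0 q=1
t6.Δ3 p=1 clk=1 u=1 r=1 v=0 q=1
t6.Δ4 p=1 clk=1 u=0 r=1 v=0 q=1
t7.Δ0 p=1 clk=1 u=0 r=1 v=0 q=1
t7.Δ1 p=1 clk=0 u=0 r=1 v=0 q=1
t8.Δ0 p=1 clk=0 u=0 r=1 v=0 q=1
t8.Δ1 p=1 clk=1 u=0 r=1 v=0 q=1
t8.Δ2 p=1 clk=1 u=0 r=1 v=1 q=0
t8.Δ3 p=0 clk=1 u=1 r=1 v=1 q=0
t8.Δ4 p=0 clk=1 u=0 r=1 v=1 q=0
t9.Δ0 p=0 clk=1 u=0 r=1 v=1 q=0
t9.Δ1 p=0 clk=0 u=0 r=1 v=1 q=0
t10.Δ0 p=0 clk=0 u=0 r=1 v=1 q=0
t10.Δ1 p=0 clk=1 u=0 r=1 v=1 q=0
t10.Δ2 p=0 clk=1 u=0 r=1 v=1 q=1
t10.Δ3 p=0 clk=1 u=1 r=1 v=1 q=1
t11.Δ0 p=0 clk=1 u=1 r=1 v=1 q=1
t11.Δ1 p=0 clk=0 u=1 r=1 v=1 q=1
t12.Δ0 p=0 clk=0 u=1 r=1 v=1 q=1
t12.Δ1 p=0 clk=1 u=1 r=1 v=1 q=1
t12.Δ2 p=0 clk=1 u=1 r=1 v=0 q=1
t12.Δ3 p=1 clk=1 u=1 r=1 v=0 q=1
t12.Δ4 p=1 clk=1 u=0 r=1 v=0 q=1
t13.Δ0 p=1 clk=1 u=0 r=1 v=0 q=1
t13.Δ1 p=1 clk=0 u=0 r=1 v=0 q=1
t14.Δ0 p=1 clk=0 u=0 r=1 v=0 q=1
t14.Δ1 p=1 clk=1 u=0 r=1 v=0 q=1
t14.Δ2 p=1 clk=1 u=0 r=1 v=1 q=0
t14.Δ3 p=0 clk=1 u=1 r=1 v=1 q=0
t14.Δ4 p=0 clk=1 u=0 r=1 v=1 q=0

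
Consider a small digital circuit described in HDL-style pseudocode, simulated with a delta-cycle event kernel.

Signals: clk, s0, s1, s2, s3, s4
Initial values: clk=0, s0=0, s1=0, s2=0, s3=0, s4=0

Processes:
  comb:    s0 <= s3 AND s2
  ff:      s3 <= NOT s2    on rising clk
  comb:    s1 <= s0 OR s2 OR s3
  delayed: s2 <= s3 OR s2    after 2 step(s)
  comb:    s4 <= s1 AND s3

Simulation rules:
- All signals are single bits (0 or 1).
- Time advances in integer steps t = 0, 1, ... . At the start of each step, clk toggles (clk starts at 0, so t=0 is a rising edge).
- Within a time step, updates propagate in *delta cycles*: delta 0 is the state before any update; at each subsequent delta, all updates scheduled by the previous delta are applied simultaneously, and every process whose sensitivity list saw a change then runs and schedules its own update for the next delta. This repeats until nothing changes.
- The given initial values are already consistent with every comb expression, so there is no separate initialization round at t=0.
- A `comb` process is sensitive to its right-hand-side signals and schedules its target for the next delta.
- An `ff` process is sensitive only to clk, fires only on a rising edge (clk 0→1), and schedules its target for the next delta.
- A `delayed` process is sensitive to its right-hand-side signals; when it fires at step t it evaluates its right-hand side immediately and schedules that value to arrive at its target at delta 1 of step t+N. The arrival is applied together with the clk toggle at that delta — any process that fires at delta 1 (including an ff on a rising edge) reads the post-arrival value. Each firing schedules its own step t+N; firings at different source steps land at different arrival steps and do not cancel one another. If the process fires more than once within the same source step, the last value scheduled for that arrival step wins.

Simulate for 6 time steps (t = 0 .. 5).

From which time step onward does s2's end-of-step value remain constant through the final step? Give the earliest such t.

[bits: s3,clk,s4,s0,s2,s1]
t=0: Δ0=000000 Δ1=010000 Δ2=110000 Δ3=110001 Δ4=111001 | 4Δ
t=1: Δ0=111001 Δ1=101001 | 1Δ
t=2: Δ0=101001 Δ1=111011 Δ2=011111 Δ3=010011 | 3Δ
t=3: Δ0=010011 Δ1=000011 | 1Δ
t=4: Δ0=000011 Δ1=010011 | 1Δ
t=5: Δ0=010011 Δ1=000011 | 1Δ

2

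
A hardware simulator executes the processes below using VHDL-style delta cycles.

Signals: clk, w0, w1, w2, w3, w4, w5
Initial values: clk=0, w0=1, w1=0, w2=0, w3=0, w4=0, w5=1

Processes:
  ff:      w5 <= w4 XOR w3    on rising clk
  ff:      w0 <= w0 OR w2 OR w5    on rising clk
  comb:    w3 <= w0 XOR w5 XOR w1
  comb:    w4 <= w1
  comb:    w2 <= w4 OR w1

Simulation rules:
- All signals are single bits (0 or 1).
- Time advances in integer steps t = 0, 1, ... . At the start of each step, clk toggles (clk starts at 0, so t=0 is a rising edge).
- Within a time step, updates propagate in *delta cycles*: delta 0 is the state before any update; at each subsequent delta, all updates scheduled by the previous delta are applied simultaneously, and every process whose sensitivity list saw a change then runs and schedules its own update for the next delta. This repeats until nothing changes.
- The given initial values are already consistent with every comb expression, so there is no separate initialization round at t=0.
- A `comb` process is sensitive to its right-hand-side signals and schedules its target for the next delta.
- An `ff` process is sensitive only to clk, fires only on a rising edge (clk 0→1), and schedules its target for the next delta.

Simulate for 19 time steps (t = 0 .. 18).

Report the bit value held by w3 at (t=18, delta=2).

1

t0.Δ0 w0=1 w4=0 clk=0 w3=0 w5=1 w1=0 w2=0
t0.Δ1 w0=1 w4=0 clk=1 w3=0 w5=1 w1=0 w2=0
t0.Δ2 w0=1 w4=0 clk=1 w3=0 w5=0 w1=0 w2=0
t0.Δ3 w0=1 w4=0 clk=1 w3=1 w5=0 w1=0 w2=0
t1.Δ0 w0=1 w4=0 clk=1 w3=1 w5=0 w1=0 w2=0
t1.Δ1 w0=1 w4=0 clk=0 w3=1 w5=0 w1=0 w2=0
t2.Δ0 w0=1 w4=0 clk=0 w3=1 w5=0 w1=0 w2=0
t2.Δ1 w0=1 w4=0 clk=1 w3=1 w5=0 w1=0 w2=0
t2.Δ2 w0=1 w4=0 clk=1 w3=1 w5=1 w1=0 w2=0
t2.Δ3 w0=1 w4=0 clk=1 w3=0 w5=1 w1=0 w2=0
t3.Δ0 w0=1 w4=0 clk=1 w3=0 w5=1 w1=0 w2=0
t3.Δ1 w0=1 w4=0 clk=0 w3=0 w5=1 w1=0 w2=0
t4.Δ0 w0=1 w4=0 clk=0 w3=0 w5=1 w1=0 w2=0
t4.Δ1 w0=1 w4=0 clk=1 w3=0 w5=1 w1=0 w2=0
t4.Δ2 w0=1 w4=0 clk=1 w3=0 w5=0 w1=0 w2=0
t4.Δ3 w0=1 w4=0 clk=1 w3=1 w5=0 w1=0 w2=0
t5.Δ0 w0=1 w4=0 clk=1 w3=1 w5=0 w1=0 w2=0
t5.Δ1 w0=1 w4=0 clk=0 w3=1 w5=0 w1=0 w2=0
t6.Δ0 w0=1 w4=0 clk=0 w3=1 w5=0 w1=0 w2=0
t6.Δ1 w0=1 w4=0 clk=1 w3=1 w5=0 w1=0 w2=0
t6.Δ2 w0=1 w4=0 clk=1 w3=1 w5=1 w1=0 w2=0
t6.Δ3 w0=1 w4=0 clk=1 w3=0 w5=1 w1=0 w2=0
t7.Δ0 w0=1 w4=0 clk=1 w3=0 w5=1 w1=0 w2=0
t7.Δ1 w0=1 w4=0 clk=0 w3=0 w5=1 w1=0 w2=0
t8.Δ0 w0=1 w4=0 clk=0 w3=0 w5=1 w1=0 w2=0
t8.Δ1 w0=1 w4=0 clk=1 w3=0 w5=1 w1=0 w2=0
t8.Δ2 w0=1 w4=0 clk=1 w3=0 w5=0 w1=0 w2=0
t8.Δ3 w0=1 w4=0 clk=1 w3=1 w5=0 w1=0 w2=0
t9.Δ0 w0=1 w4=0 clk=1 w3=1 w5=0 w1=0 w2=0
t9.Δ1 w0=1 w4=0 clk=0 w3=1 w5=0 w1=0 w2=0
t10.Δ0 w0=1 w4=0 clk=0 w3=1 w5=0 w1=0 w2=0
t10.Δ1 w0=1 w4=0 clk=1 w3=1 w5=0 w1=0 w2=0
t10.Δ2 w0=1 w4=0 clk=1 w3=1 w5=1 w1=0 w2=0
t10.Δ3 w0=1 w4=0 clk=1 w3=0 w5=1 w1=0 w2=0
t11.Δ0 w0=1 w4=0 clk=1 w3=0 w5=1 w1=0 w2=0
t11.Δ1 w0=1 w4=0 clk=0 w3=0 w5=1 w1=0 w2=0
t12.Δ0 w0=1 w4=0 clk=0 w3=0 w5=1 w1=0 w2=0
t12.Δ1 w0=1 w4=0 clk=1 w3=0 w5=1 w1=0 w2=0
t12.Δ2 w0=1 w4=0 clk=1 w3=0 w5=0 w1=0 w2=0
t12.Δ3 w0=1 w4=0 clk=1 w3=1 w5=0 w1=0 w2=0
t13.Δ0 w0=1 w4=0 clk=1 w3=1 w5=0 w1=0 w2=0
t13.Δ1 w0=1 w4=0 clk=0 w3=1 w5=0 w1=0 w2=0
t14.Δ0 w0=1 w4=0 clk=0 w3=1 w5=0 w1=0 w2=0
t14.Δ1 w0=1 w4=0 clk=1 w3=1 w5=0 w1=0 w2=0
t14.Δ2 w0=1 w4=0 clk=1 w3=1 w5=1 w1=0 w2=0
t14.Δ3 w0=1 w4=0 clk=1 w3=0 w5=1 w1=0 w2=0
t15.Δ0 w0=1 w4=0 clk=1 w3=0 w5=1 w1=0 w2=0
t15.Δ1 w0=1 w4=0 clk=0 w3=0 w5=1 w1=0 w2=0
t16.Δ0 w0=1 w4=0 clk=0 w3=0 w5=1 w1=0 w2=0
t16.Δ1 w0=1 w4=0 clk=1 w3=0 w5=1 w1=0 w2=0
t16.Δ2 w0=1 w4=0 clk=1 w3=0 w5=0 w1=0 w2=0
t16.Δ3 w0=1 w4=0 clk=1 w3=1 w5=0 w1=0 w2=0
t17.Δ0 w0=1 w4=0 clk=1 w3=1 w5=0 w1=0 w2=0
t17.Δ1 w0=1 w4=0 clk=0 w3=1 w5=0 w1=0 w2=0
t18.Δ0 w0=1 w4=0 clk=0 w3=1 w5=0 w1=0 w2=0
t18.Δ1 w0=1 w4=0 clk=1 w3=1 w5=0 w1=0 w2=0
t18.Δ2 w0=1 w4=0 clk=1 w3=1 w5=1 w1=0 w2=0
t18.Δ3 w0=1 w4=0 clk=1 w3=0 w5=1 w1=0 w2=0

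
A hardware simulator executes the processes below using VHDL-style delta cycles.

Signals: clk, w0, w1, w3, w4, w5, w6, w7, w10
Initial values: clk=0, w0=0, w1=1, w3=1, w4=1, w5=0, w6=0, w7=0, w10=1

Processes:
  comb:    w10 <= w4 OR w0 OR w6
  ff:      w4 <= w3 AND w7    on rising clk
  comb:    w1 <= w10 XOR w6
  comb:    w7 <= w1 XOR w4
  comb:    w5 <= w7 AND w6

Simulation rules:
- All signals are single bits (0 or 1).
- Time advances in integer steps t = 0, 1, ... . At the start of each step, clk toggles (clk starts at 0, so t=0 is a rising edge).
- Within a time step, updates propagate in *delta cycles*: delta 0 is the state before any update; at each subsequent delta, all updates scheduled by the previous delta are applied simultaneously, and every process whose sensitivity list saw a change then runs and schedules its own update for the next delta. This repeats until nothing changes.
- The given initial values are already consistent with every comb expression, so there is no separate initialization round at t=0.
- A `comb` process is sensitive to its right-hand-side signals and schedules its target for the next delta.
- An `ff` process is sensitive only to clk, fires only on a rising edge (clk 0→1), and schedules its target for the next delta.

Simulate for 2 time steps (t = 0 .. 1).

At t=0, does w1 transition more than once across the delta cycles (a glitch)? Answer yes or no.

[bits: w1,w3,w10,w6,w4,w0,w7,clk,w5]
t=0: Δ0=111010000 Δ1=111010010 Δ2=111000010 Δ3=110000110 Δ4=010000110 Δ5=010000010 | 5Δ
t=1: Δ0=010000010 Δ1=010000000 | 1Δ

no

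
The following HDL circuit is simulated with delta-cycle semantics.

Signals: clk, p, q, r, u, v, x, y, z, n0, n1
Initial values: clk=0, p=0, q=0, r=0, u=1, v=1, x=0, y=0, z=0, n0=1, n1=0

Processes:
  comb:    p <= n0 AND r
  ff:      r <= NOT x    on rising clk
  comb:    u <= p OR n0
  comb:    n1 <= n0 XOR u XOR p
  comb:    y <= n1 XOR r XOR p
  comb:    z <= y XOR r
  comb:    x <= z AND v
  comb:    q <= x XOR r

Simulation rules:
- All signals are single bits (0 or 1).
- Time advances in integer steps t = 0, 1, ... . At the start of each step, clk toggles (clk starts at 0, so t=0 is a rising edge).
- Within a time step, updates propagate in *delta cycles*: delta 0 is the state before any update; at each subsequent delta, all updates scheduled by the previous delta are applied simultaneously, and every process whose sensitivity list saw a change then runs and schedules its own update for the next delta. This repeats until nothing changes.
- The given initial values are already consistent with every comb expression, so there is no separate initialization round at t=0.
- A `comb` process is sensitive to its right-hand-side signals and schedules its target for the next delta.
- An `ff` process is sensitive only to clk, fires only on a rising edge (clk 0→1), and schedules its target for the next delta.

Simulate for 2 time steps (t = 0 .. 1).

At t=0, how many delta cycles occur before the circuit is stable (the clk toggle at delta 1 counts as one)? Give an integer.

8

t=0 Δ0: y=0 z=0 q=0 n0=1 n1=0 p=0 v=1 u=1 clk=0 r=0 x=0
  Δ1: clk:0→1
  Δ2: r:0→1
  Δ3: y:0→1, z:0→1, q:0→1, p:0→1
  Δ4: y:1→0, z:1→0, n1:0→1, x:0→1
  Δ5: y:0→1, z:0→1, q:1→0, x:1→0
  Δ6: z:1→0, q:0→1, x:0→1
  Δ7: q:1→0, x:1→0
  Δ8: q:0→1
  (8Δ to stable)
t=1 Δ0: y=1 z=0 q=1 n0=1 n1=1 p=1 v=1 u=1 clk=1 r=1 x=0
  Δ1: clk:1→0
  (1Δ to stable)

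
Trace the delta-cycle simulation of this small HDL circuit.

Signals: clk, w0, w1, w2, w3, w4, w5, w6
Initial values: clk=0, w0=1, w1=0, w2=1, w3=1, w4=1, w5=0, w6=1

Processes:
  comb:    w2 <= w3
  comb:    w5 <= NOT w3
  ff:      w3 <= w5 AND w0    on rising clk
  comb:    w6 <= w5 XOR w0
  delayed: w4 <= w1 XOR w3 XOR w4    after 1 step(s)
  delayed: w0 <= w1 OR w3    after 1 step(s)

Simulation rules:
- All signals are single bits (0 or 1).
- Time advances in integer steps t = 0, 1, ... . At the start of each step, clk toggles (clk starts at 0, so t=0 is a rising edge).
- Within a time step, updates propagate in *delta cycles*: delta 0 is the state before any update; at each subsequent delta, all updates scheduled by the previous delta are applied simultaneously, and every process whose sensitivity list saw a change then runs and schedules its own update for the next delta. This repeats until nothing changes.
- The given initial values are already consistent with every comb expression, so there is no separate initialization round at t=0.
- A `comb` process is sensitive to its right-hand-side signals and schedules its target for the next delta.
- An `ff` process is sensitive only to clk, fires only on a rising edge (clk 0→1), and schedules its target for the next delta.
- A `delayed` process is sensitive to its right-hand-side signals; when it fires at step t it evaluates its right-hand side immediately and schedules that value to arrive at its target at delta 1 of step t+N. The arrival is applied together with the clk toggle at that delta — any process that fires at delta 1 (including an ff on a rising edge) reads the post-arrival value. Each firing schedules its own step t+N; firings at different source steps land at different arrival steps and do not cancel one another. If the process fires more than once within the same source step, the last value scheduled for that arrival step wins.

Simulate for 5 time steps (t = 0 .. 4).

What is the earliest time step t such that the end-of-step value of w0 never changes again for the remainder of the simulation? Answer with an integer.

1

t=0 Δ0: w5=0 w1=0 w2=1 w4=1 w0=1 w3=1 w6=1 clk=0
  Δ1: clk:0→1
  Δ2: w3:1→0
  Δ3: w5:0→1, w2:1→0
  Δ4: w6:1→0
  (4Δ to stable)
t=1 Δ0: w5=1 w1=0 w2=0 w4=1 w0=1 w3=0 w6=0 clk=1
  Δ1: w0:1→0, clk:1→0
  Δ2: w6:0→1
  (2Δ to stable)
t=2 Δ0: w5=1 w1=0 w2=0 w4=1 w0=0 w3=0 w6=1 clk=0
  Δ1: clk:0→1
  (1Δ to stable)
t=3 Δ0: w5=1 w1=0 w2=0 w4=1 w0=0 w3=0 w6=1 clk=1
  Δ1: clk:1→0
  (1Δ to stable)
t=4 Δ0: w5=1 w1=0 w2=0 w4=1 w0=0 w3=0 w6=1 clk=0
  Δ1: clk:0→1
  (1Δ to stable)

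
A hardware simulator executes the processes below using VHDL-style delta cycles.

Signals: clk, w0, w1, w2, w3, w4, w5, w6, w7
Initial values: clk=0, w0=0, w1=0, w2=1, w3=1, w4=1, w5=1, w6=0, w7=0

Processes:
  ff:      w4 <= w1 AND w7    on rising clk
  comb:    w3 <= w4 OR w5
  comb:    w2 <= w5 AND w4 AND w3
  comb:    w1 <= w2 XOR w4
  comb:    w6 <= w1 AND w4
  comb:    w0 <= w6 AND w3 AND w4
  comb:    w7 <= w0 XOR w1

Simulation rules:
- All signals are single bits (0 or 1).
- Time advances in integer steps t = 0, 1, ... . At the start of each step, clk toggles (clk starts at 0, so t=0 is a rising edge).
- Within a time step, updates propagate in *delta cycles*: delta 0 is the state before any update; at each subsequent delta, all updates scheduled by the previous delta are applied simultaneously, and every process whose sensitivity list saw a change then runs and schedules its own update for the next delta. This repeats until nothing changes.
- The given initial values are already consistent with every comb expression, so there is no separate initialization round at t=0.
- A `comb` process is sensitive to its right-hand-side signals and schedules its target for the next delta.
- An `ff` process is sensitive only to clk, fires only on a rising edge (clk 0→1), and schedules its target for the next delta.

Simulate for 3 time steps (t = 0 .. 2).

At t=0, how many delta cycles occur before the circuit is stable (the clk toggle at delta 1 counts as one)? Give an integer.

5

[bits: w0,w5,w4,w2,w6,w1,w3,w7,clk]
t=0: Δ0=011100100 Δ1=011100101 Δ2=010100101 Δ3=010001101 Δ4=010000111 Δ5=010000101 | 5Δ
t=1: Δ0=010000101 Δ1=010000100 | 1Δ
t=2: Δ0=010000100 Δ1=010000101 | 1Δ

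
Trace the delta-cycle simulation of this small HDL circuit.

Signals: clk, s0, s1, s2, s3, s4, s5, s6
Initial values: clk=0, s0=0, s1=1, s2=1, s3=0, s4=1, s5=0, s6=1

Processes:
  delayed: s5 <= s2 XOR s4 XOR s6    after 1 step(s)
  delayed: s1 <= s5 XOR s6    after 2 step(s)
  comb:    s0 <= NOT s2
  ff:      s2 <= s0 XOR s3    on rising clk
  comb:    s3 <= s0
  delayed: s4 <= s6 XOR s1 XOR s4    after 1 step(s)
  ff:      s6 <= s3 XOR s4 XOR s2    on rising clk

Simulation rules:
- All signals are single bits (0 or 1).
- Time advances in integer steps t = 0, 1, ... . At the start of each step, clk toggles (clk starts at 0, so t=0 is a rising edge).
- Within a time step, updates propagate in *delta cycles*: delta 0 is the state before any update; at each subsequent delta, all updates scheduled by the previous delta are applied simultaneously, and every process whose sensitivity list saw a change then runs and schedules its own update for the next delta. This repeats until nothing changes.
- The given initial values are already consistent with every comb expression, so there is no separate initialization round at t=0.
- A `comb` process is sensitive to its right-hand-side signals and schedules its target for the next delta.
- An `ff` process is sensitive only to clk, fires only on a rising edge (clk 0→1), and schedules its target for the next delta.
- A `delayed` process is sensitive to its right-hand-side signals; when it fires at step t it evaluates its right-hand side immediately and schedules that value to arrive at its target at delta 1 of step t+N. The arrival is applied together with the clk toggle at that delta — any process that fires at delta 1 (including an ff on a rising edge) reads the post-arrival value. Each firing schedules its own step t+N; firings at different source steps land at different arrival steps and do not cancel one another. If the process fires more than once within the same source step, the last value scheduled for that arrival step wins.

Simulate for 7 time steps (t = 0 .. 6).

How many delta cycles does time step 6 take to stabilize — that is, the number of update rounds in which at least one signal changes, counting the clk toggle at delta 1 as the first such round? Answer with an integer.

t=0 Δ0: s4=1 s2=1 clk=0 s6=1 s3=0 s1=1 s5=0 s0=0
  Δ1: clk:0→1
  Δ2: s2:1→0, s6:1→0
  Δ3: s0:0→1
  Δ4: s3:0→1
  (4Δ to stable)
t=1 Δ0: s4=1 s2=0 clk=1 s6=0 s3=1 s1=1 s5=0 s0=1
  Δ1: s4:1→0, clk:1→0, s5:0→1
  (1Δ to stable)
t=2 Δ0: s4=0 s2=0 clk=0 s6=0 s3=1 s1=1 s5=1 s0=1
  Δ1: s4:0→1, clk:0→1, s1:1→0, s5:1→0
  (1Δ to stable)
t=3 Δ0: s4=1 s2=0 clk=1 s6=0 s3=1 s1=0 s5=0 s0=1
  Δ1: clk:1→0, s1:0→1, s5:0→1
  (1Δ to stable)
t=4 Δ0: s4=1 s2=0 clk=0 s6=0 s3=1 s1=1 s5=1 s0=1
  Δ1: s4:1→0, clk:0→1, s1:1→0
  Δ2: s6:0→1
  (2Δ to stable)
t=5 Δ0: s4=0 s2=0 clk=1 s6=1 s3=1 s1=0 s5=1 s0=1
  Δ1: s4:0→1, clk:1→0, s1:0→1
  (1Δ to stable)
t=6 Δ0: s4=1 s2=0 clk=0 s6=1 s3=1 s1=1 s5=1 s0=1
  Δ1: clk:0→1, s1:1→0, s5:1→0
  Δ2: s6:1→0
  (2Δ to stable)

2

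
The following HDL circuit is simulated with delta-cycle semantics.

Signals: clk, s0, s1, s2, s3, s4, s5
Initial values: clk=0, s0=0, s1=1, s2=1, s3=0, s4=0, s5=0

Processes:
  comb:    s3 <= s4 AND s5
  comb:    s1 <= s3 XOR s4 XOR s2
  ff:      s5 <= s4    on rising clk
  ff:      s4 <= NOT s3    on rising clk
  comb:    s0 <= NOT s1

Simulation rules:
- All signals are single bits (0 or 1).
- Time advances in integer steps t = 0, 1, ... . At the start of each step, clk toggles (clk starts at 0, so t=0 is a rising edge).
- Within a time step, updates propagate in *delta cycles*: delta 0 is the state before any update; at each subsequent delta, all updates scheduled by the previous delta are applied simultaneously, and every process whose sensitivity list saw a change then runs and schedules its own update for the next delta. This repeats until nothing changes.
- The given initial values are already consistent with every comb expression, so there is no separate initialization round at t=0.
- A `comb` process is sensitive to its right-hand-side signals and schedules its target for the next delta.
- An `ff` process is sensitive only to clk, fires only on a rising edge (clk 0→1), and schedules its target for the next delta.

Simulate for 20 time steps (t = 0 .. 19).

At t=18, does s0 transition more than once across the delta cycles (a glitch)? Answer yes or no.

no

t=0 Δ0: clk=0 s3=0 s4=0 s0=0 s5=0 s1=1 s2=1
  Δ1: clk:0→1
  Δ2: s4:0→1
  Δ3: s1:1→0
  Δ4: s0:0→1
  (4Δ to stable)
t=1 Δ0: clk=1 s3=0 s4=1 s0=1 s5=0 s1=0 s2=1
  Δ1: clk:1→0
  (1Δ to stable)
t=2 Δ0: clk=0 s3=0 s4=1 s0=1 s5=0 s1=0 s2=1
  Δ1: clk:0→1
  Δ2: s5:0→1
  Δ3: s3:0→1
  Δ4: s1:0→1
  Δ5: s0:1→0
  (5Δ to stable)
t=3 Δ0: clk=1 s3=1 s4=1 s0=0 s5=1 s1=1 s2=1
  Δ1: clk:1→0
  (1Δ to stable)
t=4 Δ0: clk=0 s3=1 s4=1 s0=0 s5=1 s1=1 s2=1
  Δ1: clk:0→1
  Δ2: s4:1→0
  Δ3: s3:1→0, s1:1→0
  Δ4: s0:0→1, s1:0→1
  Δ5: s0:1→0
  (5Δ to stable)
t=5 Δ0: clk=1 s3=0 s4=0 s0=0 s5=1 s1=1 s2=1
  Δ1: clk:1→0
  (1Δ to stable)
t=6 Δ0: clk=0 s3=0 s4=0 s0=0 s5=1 s1=1 s2=1
  Δ1: clk:0→1
  Δ2: s4:0→1, s5:1→0
  Δ3: s1:1→0
  Δ4: s0:0→1
  (4Δ to stable)
t=7 Δ0: clk=1 s3=0 s4=1 s0=1 s5=0 s1=0 s2=1
  Δ1: clk:1→0
  (1Δ to stable)
t=8 Δ0: clk=0 s3=0 s4=1 s0=1 s5=0 s1=0 s2=1
  Δ1: clk:0→1
  Δ2: s5:0→1
  Δ3: s3:0→1
  Δ4: s1:0→1
  Δ5: s0:1→0
  (5Δ to stable)
t=9 Δ0: clk=1 s3=1 s4=1 s0=0 s5=1 s1=1 s2=1
  Δ1: clk:1→0
  (1Δ to stable)
t=10 Δ0: clk=0 s3=1 s4=1 s0=0 s5=1 s1=1 s2=1
  Δ1: clk:0→1
  Δ2: s4:1→0
  Δ3: s3:1→0, s1:1→0
  Δ4: s0:0→1, s1:0→1
  Δ5: s0:1→0
  (5Δ to stable)
t=11 Δ0: clk=1 s3=0 s4=0 s0=0 s5=1 s1=1 s2=1
  Δ1: clk:1→0
  (1Δ to stable)
t=12 Δ0: clk=0 s3=0 s4=0 s0=0 s5=1 s1=1 s2=1
  Δ1: clk:0→1
  Δ2: s4:0→1, s5:1→0
  Δ3: s1:1→0
  Δ4: s0:0→1
  (4Δ to stable)
t=13 Δ0: clk=1 s3=0 s4=1 s0=1 s5=0 s1=0 s2=1
  Δ1: clk:1→0
  (1Δ to stable)
t=14 Δ0: clk=0 s3=0 s4=1 s0=1 s5=0 s1=0 s2=1
  Δ1: clk:0→1
  Δ2: s5:0→1
  Δ3: s3:0→1
  Δ4: s1:0→1
  Δ5: s0:1→0
  (5Δ to stable)
t=15 Δ0: clk=1 s3=1 s4=1 s0=0 s5=1 s1=1 s2=1
  Δ1: clk:1→0
  (1Δ to stable)
t=16 Δ0: clk=0 s3=1 s4=1 s0=0 s5=1 s1=1 s2=1
  Δ1: clk:0→1
  Δ2: s4:1→0
  Δ3: s3:1→0, s1:1→0
  Δ4: s0:0→1, s1:0→1
  Δ5: s0:1→0
  (5Δ to stable)
t=17 Δ0: clk=1 s3=0 s4=0 s0=0 s5=1 s1=1 s2=1
  Δ1: clk:1→0
  (1Δ to stable)
t=18 Δ0: clk=0 s3=0 s4=0 s0=0 s5=1 s1=1 s2=1
  Δ1: clk:0→1
  Δ2: s4:0→1, s5:1→0
  Δ3: s1:1→0
  Δ4: s0:0→1
  (4Δ to stable)
t=19 Δ0: clk=1 s3=0 s4=1 s0=1 s5=0 s1=0 s2=1
  Δ1: clk:1→0
  (1Δ to stable)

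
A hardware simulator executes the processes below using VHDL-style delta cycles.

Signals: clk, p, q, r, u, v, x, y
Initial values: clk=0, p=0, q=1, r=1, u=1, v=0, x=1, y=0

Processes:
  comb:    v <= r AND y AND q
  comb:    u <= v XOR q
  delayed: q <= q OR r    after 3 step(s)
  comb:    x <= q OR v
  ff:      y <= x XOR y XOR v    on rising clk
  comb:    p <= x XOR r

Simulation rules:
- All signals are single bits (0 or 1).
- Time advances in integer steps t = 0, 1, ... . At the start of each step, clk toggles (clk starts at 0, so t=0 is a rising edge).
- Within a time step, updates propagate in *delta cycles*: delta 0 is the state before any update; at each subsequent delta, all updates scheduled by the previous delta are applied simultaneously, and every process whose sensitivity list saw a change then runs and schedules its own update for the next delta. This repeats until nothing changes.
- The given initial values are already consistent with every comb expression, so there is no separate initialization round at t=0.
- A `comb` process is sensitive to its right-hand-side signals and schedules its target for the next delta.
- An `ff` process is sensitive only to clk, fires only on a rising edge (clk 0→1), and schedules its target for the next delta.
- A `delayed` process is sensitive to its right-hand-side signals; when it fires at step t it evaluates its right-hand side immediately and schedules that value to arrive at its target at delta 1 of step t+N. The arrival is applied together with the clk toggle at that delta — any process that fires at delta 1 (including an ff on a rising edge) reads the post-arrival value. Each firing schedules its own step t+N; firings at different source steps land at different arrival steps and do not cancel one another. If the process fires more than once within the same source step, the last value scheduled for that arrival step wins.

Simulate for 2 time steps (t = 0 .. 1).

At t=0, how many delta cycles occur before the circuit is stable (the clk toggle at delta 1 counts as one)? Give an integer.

4

t0.Δ0 v=0 u=1 p=0 q=1 r=1 clk=0 y=0 x=1
t0.Δ1 v=0 u=1 p=0 q=1 r=1 clk=1 y=0 x=1
t0.Δ2 v=0 u=1 p=0 q=1 r=1 clk=1 y=1 x=1
t0.Δ3 v=1 u=1 p=0 q=1 r=1 clk=1 y=1 x=1
t0.Δ4 v=1 u=0 p=0 q=1 r=1 clk=1 y=1 x=1
t1.Δ0 v=1 u=0 p=0 q=1 r=1 clk=1 y=1 x=1
t1.Δ1 v=1 u=0 p=0 q=1 r=1 clk=0 y=1 x=1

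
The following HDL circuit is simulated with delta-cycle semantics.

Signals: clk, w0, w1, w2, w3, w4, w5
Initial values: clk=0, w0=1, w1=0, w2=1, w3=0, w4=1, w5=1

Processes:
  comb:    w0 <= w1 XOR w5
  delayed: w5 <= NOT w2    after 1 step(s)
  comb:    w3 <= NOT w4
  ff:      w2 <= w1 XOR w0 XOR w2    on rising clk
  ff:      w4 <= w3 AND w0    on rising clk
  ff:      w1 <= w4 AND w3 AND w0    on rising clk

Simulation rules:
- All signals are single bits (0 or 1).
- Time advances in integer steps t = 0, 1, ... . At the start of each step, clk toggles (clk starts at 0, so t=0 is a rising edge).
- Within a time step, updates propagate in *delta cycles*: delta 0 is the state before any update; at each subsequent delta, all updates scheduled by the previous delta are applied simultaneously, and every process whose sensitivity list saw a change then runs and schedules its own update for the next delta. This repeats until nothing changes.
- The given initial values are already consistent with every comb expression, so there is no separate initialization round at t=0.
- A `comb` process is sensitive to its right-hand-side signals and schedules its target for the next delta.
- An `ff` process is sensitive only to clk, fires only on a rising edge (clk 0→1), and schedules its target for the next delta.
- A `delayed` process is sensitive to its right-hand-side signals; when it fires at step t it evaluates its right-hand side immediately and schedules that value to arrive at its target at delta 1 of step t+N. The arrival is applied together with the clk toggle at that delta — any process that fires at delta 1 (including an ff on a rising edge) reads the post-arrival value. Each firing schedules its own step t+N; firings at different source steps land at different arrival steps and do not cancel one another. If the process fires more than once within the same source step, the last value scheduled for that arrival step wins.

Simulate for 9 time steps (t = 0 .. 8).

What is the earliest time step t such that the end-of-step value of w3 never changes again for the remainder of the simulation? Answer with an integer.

t0.Δ0 w1=0 w0=1 w2=1 w5=1 w4=1 clk=0 w3=0
t0.Δ1 w1=0 w0=1 w2=1 w5=1 w4=1 clk=1 w3=0
t0.Δ2 w1=0 w0=1 w2=0 w5=1 w4=0 clk=1 w3=0
t0.Δ3 w1=0 w0=1 w2=0 w5=1 w4=0 clk=1 w3=1
t1.Δ0 w1=0 w0=1 w2=0 w5=1 w4=0 clk=1 w3=1
t1.Δ1 w1=0 w0=1 w2=0 w5=1 w4=0 clk=0 w3=1
t2.Δ0 w1=0 w0=1 w2=0 w5=1 w4=0 clk=0 w3=1
t2.Δ1 w1=0 w0=1 w2=0 w5=1 w4=0 clk=1 w3=1
t2.Δ2 w1=0 w0=1 w2=1 w5=1 w4=1 clk=1 w3=1
t2.Δ3 w1=0 w0=1 w2=1 w5=1 w4=1 clk=1 w3=0
t3.Δ0 w1=0 w0=1 w2=1 w5=1 w4=1 clk=1 w3=0
t3.Δ1 w1=0 w0=1 w2=1 w5=0 w4=1 clk=0 w3=0
t3.Δ2 w1=0 w0=0 w2=1 w5=0 w4=1 clk=0 w3=0
t4.Δ0 w1=0 w0=0 w2=1 w5=0 w4=1 clk=0 w3=0
t4.Δ1 w1=0 w0=0 w2=1 w5=0 w4=1 clk=1 w3=0
t4.Δ2 w1=0 w0=0 w2=1 w5=0 w4=0 clk=1 w3=0
t4.Δ3 w1=0 w0=0 w2=1 w5=0 w4=0 clk=1 w3=1
t5.Δ0 w1=0 w0=0 w2=1 w5=0 w4=0 clk=1 w3=1
t5.Δ1 w1=0 w0=0 w2=1 w5=0 w4=0 clk=0 w3=1
t6.Δ0 w1=0 w0=0 w2=1 w5=0 w4=0 clk=0 w3=1
t6.Δ1 w1=0 w0=0 w2=1 w5=0 w4=0 clk=1 w3=1
t7.Δ0 w1=0 w0=0 w2=1 w5=0 w4=0 clk=1 w3=1
t7.Δ1 w1=0 w0=0 w2=1 w5=0 w4=0 clk=0 w3=1
t8.Δ0 w1=0 w0=0 w2=1 w5=0 w4=0 clk=0 w3=1
t8.Δ1 w1=0 w0=0 w2=1 w5=0 w4=0 clk=1 w3=1

4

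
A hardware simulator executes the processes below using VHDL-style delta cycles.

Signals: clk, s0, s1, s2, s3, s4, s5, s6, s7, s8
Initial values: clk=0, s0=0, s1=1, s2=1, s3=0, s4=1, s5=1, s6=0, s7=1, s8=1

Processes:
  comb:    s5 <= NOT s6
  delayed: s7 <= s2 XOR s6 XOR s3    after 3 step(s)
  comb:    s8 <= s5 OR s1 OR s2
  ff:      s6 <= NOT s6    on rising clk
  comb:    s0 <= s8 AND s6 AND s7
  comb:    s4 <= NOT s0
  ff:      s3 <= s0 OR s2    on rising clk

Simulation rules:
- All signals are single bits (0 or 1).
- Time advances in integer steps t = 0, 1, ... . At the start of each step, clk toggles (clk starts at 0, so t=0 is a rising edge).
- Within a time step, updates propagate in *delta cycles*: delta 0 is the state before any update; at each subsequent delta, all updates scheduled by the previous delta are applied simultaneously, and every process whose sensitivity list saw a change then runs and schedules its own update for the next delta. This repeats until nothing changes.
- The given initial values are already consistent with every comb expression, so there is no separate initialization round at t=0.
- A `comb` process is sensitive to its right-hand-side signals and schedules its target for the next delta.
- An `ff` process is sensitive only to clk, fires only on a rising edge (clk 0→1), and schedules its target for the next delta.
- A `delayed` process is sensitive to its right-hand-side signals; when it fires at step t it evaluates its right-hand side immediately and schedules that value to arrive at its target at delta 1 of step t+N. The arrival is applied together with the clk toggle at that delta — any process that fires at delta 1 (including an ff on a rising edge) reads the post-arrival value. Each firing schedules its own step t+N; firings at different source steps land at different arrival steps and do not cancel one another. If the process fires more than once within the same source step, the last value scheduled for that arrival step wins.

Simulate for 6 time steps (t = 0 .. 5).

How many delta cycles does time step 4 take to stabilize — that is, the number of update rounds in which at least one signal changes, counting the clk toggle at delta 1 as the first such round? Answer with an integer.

[bits: s1,s2,s3,s8,s7,s5,s4,s0,clk,s6]
t=0: Δ0=1101111000 Δ1=1101111010 Δ2=1111111011 Δ3=1111101111 Δ4=1111100111 | 4Δ
t=1: Δ0=1111100111 Δ1=1111100101 | 1Δ
t=2: Δ0=1111100101 Δ1=1111100111 Δ2=1111100110 Δ3=1111110010 Δ4=1111111010 | 4Δ
t=3: Δ0=1111111010 Δ1=1111111000 | 1Δ
t=4: Δ0=1111111000 Δ1=1111111010 Δ2=1111111011 Δ3=1111101111 Δ4=1111100111 | 4Δ
t=5: Δ0=1111100111 Δ1=1111000101 Δ2=1111000001 Δ3=1111001001 | 3Δ

4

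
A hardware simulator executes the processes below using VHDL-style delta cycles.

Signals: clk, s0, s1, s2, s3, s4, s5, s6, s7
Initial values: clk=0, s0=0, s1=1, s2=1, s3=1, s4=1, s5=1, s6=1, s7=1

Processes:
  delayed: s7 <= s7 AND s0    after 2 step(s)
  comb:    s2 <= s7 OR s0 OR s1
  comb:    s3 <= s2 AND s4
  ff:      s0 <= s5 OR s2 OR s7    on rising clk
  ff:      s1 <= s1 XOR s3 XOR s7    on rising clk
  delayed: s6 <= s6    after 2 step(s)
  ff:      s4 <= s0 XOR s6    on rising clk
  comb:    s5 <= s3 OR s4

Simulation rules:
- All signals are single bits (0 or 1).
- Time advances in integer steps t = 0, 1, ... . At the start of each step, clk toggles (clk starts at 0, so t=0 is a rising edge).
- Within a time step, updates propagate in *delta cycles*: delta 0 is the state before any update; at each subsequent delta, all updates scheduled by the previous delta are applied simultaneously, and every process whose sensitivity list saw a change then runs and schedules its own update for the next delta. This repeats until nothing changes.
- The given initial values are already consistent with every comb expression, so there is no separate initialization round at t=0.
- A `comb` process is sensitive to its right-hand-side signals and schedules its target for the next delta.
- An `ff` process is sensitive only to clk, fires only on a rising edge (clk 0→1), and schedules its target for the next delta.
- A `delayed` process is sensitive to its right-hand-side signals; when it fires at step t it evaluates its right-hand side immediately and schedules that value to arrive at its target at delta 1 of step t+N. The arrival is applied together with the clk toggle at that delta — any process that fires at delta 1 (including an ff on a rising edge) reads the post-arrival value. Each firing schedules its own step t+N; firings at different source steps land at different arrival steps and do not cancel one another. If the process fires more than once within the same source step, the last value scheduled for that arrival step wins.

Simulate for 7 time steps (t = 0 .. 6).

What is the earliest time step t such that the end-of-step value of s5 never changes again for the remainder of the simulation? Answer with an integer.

2

t0.Δ0 clk=0 s4=1 s3=1 s2=1 s6=1 s7=1 s1=1 s0=0 s5=1
t0.Δ1 clk=1 s4=1 s3=1 s2=1 s6=1 s7=1 s1=1 s0=0 s5=1
t0.Δ2 clk=1 s4=1 s3=1 s2=1 s6=1 s7=1 s1=1 s0=1 s5=1
t1.Δ0 clk=1 s4=1 s3=1 s2=1 s6=1 s7=1 s1=1 s0=1 s5=1
t1.Δ1 clk=0 s4=1 s3=1 s2=1 s6=1 s7=1 s1=1 s0=1 s5=1
t2.Δ0 clk=0 s4=1 s3=1 s2=1 s6=1 s7=1 s1=1 s0=1 s5=1
t2.Δ1 clk=1 s4=1 s3=1 s2=1 s6=1 s7=1 s1=1 s0=1 s5=1
t2.Δ2 clk=1 s4=0 s3=1 s2=1 s6=1 s7=1 s1=1 s0=1 s5=1
t2.Δ3 clk=1 s4=0 s3=0 s2=1 s6=1 s7=1 s1=1 s0=1 s5=1
t2.Δ4 clk=1 s4=0 s3=0 s2=1 s6=1 s7=1 s1=1 s0=1 s5=0
t3.Δ0 clk=1 s4=0 s3=0 s2=1 s6=1 s7=1 s1=1 s0=1 s5=0
t3.Δ1 clk=0 s4=0 s3=0 s2=1 s6=1 s7=1 s1=1 s0=1 s5=0
t4.Δ0 clk=0 s4=0 s3=0 s2=1 s6=1 s7=1 s1=1 s0=1 s5=0
t4.Δ1 clk=1 s4=0 s3=0 s2=1 s6=1 s7=1 s1=1 s0=1 s5=0
t4.Δ2 clk=1 s4=0 s3=0 s2=1 s6=1 s7=1 s1=0 s0=1 s5=0
t5.Δ0 clk=1 s4=0 s3=0 s2=1 s6=1 s7=1 s1=0 s0=1 s5=0
t5.Δ1 clk=0 s4=0 s3=0 s2=1 s6=1 s7=1 s1=0 s0=1 s5=0
t6.Δ0 clk=0 s4=0 s3=0 s2=1 s6=1 s7=1 s1=0 s0=1 s5=0
t6.Δ1 clk=1 s4=0 s3=0 s2=1 s6=1 s7=1 s1=0 s0=1 s5=0
t6.Δ2 clk=1 s4=0 s3=0 s2=1 s6=1 s7=1 s1=1 s0=1 s5=0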